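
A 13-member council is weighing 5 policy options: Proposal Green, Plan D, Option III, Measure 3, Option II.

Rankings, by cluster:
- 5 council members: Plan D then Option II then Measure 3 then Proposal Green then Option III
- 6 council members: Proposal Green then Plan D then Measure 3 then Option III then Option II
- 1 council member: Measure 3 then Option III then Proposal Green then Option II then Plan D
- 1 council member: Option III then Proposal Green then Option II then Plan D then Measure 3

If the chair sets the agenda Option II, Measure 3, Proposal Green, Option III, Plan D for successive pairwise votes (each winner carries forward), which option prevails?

Round 1: Option II vs Measure 3 — 6–7, Measure 3 advances.
Round 2: Measure 3 vs Proposal Green — 6–7, Proposal Green advances.
Round 3: Proposal Green vs Option III — 11–2, Proposal Green advances.
Round 4: Proposal Green vs Plan D — 8–5, Proposal Green advances.
Proposal Green survives the agenda.

Proposal Green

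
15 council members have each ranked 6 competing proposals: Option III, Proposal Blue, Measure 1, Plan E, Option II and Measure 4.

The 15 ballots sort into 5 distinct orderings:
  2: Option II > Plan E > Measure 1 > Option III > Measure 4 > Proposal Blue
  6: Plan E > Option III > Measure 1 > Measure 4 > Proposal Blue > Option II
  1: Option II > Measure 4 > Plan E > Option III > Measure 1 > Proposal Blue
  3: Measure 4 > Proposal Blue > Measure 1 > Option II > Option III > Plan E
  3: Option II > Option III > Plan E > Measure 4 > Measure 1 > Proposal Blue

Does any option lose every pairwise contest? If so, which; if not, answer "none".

Head-to-head results (15 council members):
Option III vs Proposal Blue: Option III, 12–3.
Option III vs Measure 1: Option III, 10–5.
Option III–Plan E: Plan E 9–6.
Option III vs Option II: Option III is ranked higher on 6 ballots, Option II on 9. Option II wins 9–6.
Option III vs Measure 4: Option III preferred on 2+6+3 = 11 ballots; Option III wins 11–4.
Proposal Blue vs Measure 1: Measure 1, 12–3.
Proposal Blue–Plan E: Plan E 12–3.
Proposal Blue vs Option II: 9 to 6, Proposal Blue.
Proposal Blue–Measure 4: Measure 4 15–0.
Measure 1 vs Plan E: 3 for Measure 1, 12 for Plan E — Plan E by 12–3.
Measure 1 vs Option II: Measure 1 wins 9–6.
Measure 1 vs Measure 4: 2+6 = 8 for Measure 1, 7 for Measure 4 — Measure 1 by 8–7.
Plan E vs Option II: Plan E is ranked higher on 6 ballots, Option II on 9. Option II wins 9–6.
Plan E vs Measure 4: Plan E, 11–4.
Option II vs Measure 4: Measure 4 wins 9–6.
Each option has at least one pairwise win (Option III beats Proposal Blue; Proposal Blue beats Option II; Measure 1 beats Proposal Blue; Plan E beats Option III; Option II beats Option III; Measure 4 beats Proposal Blue) — no Condorcet loser.

none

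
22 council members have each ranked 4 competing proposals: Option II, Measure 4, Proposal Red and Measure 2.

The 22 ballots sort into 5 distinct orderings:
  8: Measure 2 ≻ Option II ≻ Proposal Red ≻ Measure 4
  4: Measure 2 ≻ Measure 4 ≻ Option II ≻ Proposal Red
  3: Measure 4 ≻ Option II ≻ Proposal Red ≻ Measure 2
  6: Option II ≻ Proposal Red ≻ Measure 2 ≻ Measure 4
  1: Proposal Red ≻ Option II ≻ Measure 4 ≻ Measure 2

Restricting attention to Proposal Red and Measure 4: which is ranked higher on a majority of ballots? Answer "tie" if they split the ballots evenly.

Proposal Red

Ballots ranking Proposal Red above Measure 4: 8 + 6 + 1 = 15.
Ballots ranking Measure 4 above Proposal Red: 22 − 15 = 7.
Proposal Red wins the head-to-head 15–7.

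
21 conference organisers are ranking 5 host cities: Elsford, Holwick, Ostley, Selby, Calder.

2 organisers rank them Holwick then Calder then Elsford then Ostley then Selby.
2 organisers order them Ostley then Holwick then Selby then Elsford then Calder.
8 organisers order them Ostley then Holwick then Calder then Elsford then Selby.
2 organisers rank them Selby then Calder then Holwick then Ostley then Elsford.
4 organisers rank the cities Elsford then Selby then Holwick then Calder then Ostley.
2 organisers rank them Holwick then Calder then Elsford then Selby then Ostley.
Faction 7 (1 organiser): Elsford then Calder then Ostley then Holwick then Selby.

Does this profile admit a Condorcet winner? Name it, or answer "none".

none

Head-to-head results (21 organisers):
Elsford vs Holwick: 4+1 = 5 for Elsford, 16 for Holwick — Holwick by 16–5.
Elsford vs Ostley: Elsford preferred on 2+4+2+1 = 9 ballots; Ostley wins 12–9.
Elsford vs Selby: 17 to 4, Elsford.
Elsford vs Calder: Elsford is ranked higher on 2+4+1 = 7 ballots, Calder on 14. Calder wins 14–7.
Holwick vs Ostley: 10 to 11, Ostley.
Holwick vs Selby: 2+2+8+2+1 = 15 for Holwick, 6 for Selby — Holwick by 15–6.
Holwick vs Calder: Holwick is ranked higher on 2+2+8+4+2 = 18 ballots, Calder on 3. Holwick wins 18–3.
Ostley vs Selby: Ostley preferred on 2+2+8+1 = 13 ballots; Ostley wins 13–8.
Ostley vs Calder: 2+8 = 10 for Ostley, 11 for Calder — Calder by 11–10.
Selby vs Calder: Selby preferred on 2+2+4 = 8 ballots; Calder wins 13–8.
No city is unbeaten: Elsford loses to Holwick; Holwick loses to Ostley; Ostley loses to Calder; Selby loses to Elsford; Calder loses to Holwick. In particular Holwick > Calder > Ostley > Holwick is a majority cycle — no Condorcet winner exists.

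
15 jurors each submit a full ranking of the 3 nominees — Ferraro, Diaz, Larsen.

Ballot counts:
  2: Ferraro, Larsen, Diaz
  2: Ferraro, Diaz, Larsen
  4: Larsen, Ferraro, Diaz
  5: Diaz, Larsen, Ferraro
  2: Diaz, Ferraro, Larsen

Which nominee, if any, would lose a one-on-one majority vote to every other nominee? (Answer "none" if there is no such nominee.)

none

Head-to-head results (15 jurors):
Ferraro vs Diaz: Ferraro preferred on 2+2+4 = 8 ballots; Ferraro wins 8–7.
Ferraro vs Larsen: 2+2+2 = 6 for Ferraro, 9 for Larsen — Larsen by 9–6.
Diaz–Larsen: Diaz 9–6.
Every nominee wins at least one matchup (Ferraro beats Diaz; Diaz beats Larsen; Larsen beats Ferraro), so there is no Condorcet loser.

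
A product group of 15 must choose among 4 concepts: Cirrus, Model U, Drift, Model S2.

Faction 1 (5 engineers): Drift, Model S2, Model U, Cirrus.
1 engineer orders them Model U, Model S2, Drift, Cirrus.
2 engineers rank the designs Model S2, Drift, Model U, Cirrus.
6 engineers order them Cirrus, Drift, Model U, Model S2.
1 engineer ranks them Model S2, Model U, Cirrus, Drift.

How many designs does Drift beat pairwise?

Drift against each rival (15 engineers):
Drift vs Cirrus: 8 to 7, Drift.
Drift vs Model U: Drift, 13–2.
Drift vs Model S2: 5+6 = 11 for Drift, 4 for Model S2 — Drift by 11–4.
Drift beats Cirrus, Model U, Model S2 — 3 pairwise wins.

3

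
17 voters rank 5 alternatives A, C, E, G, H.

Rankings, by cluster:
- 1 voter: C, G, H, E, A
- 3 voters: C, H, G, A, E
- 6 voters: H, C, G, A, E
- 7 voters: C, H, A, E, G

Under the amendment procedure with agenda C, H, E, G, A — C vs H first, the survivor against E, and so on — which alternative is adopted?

C

Round 1: C vs H — 11–6, C advances.
Round 2: C vs E — 17–0, C advances.
Round 3: C vs G — 17–0, C advances.
Round 4: C vs A — 17–0, C advances.
The agenda winner is C.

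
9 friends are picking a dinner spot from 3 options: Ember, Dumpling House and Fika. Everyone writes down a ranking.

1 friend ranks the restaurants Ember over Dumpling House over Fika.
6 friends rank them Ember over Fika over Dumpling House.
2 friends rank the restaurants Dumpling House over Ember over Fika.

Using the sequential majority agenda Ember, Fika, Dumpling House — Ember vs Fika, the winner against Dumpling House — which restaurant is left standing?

Round 1: Ember vs Fika — 9–0, Ember advances.
Round 2: Ember vs Dumpling House — 7–2, Ember advances.
The agenda winner is Ember.

Ember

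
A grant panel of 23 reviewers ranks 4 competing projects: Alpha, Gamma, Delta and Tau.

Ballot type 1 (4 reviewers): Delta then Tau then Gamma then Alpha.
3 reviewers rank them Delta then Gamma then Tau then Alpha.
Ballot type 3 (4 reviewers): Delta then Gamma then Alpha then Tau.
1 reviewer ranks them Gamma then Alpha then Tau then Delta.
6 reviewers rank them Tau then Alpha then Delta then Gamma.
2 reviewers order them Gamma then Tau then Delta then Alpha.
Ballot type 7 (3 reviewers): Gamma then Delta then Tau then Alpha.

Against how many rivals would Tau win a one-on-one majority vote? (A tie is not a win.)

1

Tau against each rival (23 reviewers):
Tau–Alpha: Tau 18–5.
Tau vs Gamma: Tau is ranked higher on 4+6 = 10 ballots, Gamma on 13. Gamma wins 13–10.
Tau vs Delta: Tau is ranked higher on 1+6+2 = 9 ballots, Delta on 14. Delta wins 14–9.
Tau beats Alpha; loses to Gamma, Delta — 1 pairwise win.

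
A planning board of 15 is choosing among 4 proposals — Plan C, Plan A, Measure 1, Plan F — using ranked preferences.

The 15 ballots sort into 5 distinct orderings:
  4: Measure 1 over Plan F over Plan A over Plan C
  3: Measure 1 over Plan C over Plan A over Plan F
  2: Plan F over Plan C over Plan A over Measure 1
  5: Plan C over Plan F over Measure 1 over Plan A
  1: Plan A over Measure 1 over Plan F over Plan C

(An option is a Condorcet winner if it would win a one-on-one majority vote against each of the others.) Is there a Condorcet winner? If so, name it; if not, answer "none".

Measure 1

Head-to-head results (15 council members):
Plan C vs Plan A: Plan C wins 10–5.
Plan C vs Measure 1: Measure 1, 8–7.
Plan C vs Plan F: Plan C, 8–7.
Plan A vs Measure 1: Measure 1 wins 12–3.
Plan A vs Plan F: Plan F wins 11–4.
Measure 1 vs Plan F: Measure 1, 8–7.
Only Measure 1 has no losses; Measure 1 is the Condorcet winner.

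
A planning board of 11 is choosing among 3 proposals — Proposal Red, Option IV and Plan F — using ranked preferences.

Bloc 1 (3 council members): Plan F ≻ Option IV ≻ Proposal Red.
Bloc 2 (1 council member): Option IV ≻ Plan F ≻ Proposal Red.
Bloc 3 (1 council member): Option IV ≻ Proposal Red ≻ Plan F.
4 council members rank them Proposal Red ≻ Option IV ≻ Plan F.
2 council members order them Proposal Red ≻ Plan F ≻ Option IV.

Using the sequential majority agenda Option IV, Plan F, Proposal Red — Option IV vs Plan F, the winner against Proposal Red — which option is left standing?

Round 1: Option IV vs Plan F — 6–5, Option IV advances.
Round 2: Option IV vs Proposal Red — 5–6, Proposal Red advances.
The agenda winner is Proposal Red.

Proposal Red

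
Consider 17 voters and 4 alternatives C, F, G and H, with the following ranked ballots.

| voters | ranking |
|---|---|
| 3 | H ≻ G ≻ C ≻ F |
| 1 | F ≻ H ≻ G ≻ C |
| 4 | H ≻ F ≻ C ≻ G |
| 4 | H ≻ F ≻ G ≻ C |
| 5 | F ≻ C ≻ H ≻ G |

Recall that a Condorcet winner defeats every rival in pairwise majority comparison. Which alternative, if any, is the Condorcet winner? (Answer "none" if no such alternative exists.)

H

Pairwise majorities:
C vs F: C is ranked higher on 3 ballots, F on 14. F wins 14–3.
C vs G: 4+5 = 9 for C, 8 for G — C by 9–8.
C vs H: 5 to 12, H.
F vs G: 1+4+4+5 = 14 for F, 3 for G — F by 14–3.
F vs H: 6 to 11, H.
G vs H: G preferred on 0 ballots; H wins 17–0.
H beats each of C, F, G — H is the Condorcet winner.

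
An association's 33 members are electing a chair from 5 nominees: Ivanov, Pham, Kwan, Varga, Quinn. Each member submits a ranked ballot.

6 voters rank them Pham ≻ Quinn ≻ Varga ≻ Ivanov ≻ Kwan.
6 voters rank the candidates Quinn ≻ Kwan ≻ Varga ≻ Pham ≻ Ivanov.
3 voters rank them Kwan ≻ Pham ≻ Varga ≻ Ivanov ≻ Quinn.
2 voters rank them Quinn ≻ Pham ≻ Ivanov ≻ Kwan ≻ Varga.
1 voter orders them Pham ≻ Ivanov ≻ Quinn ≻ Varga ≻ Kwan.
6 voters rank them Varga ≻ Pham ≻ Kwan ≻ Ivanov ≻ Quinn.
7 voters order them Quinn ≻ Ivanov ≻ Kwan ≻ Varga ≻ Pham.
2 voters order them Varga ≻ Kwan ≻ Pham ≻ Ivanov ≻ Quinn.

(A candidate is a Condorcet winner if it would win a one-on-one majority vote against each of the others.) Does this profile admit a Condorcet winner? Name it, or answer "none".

Pairwise majorities:
Ivanov vs Pham: 7 to 26, Pham.
Ivanov vs Kwan: 16 to 17, Kwan.
Ivanov vs Varga: Ivanov preferred on 2+1+7 = 10 ballots; Varga wins 23–10.
Ivanov vs Quinn: 12 to 21, Quinn.
Pham vs Kwan: Pham is ranked higher on 6+2+1+6 = 15 ballots, Kwan on 18. Kwan wins 18–15.
Pham vs Varga: 12 to 21, Varga.
Pham vs Quinn: 18 to 15, Pham.
Kwan vs Varga: Kwan preferred on 6+3+2+7 = 18 ballots; Kwan wins 18–15.
Kwan vs Quinn: 3+6+2 = 11 for Kwan, 22 for Quinn — Quinn by 22–11.
Varga vs Quinn: Varga preferred on 3+6+2 = 11 ballots; Quinn wins 22–11.
Every candidate loses at least once (Ivanov loses to Pham; Pham loses to Kwan; Kwan loses to Quinn; Varga loses to Kwan; Quinn loses to Pham). The majority relation contains the cycle Pham → Quinn → Kwan → Pham, so there is no Condorcet winner.

none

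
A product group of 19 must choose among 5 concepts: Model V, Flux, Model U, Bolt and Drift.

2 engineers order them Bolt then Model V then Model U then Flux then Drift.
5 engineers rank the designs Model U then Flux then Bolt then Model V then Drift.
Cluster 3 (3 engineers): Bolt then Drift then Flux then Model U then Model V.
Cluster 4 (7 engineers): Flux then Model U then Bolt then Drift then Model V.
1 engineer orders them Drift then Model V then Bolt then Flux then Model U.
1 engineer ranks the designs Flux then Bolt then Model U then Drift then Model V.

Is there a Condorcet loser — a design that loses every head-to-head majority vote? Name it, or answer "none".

Model V

Pairwise majorities:
Model V vs Flux: Flux wins 16–3.
Model V vs Model U: 2+1 = 3 for Model V, 16 for Model U — Model U by 16–3.
Model V–Bolt: Bolt 18–1.
Model V vs Drift: Drift, 12–7.
Flux vs Model U: Flux preferred on 3+7+1+1 = 12 ballots; Flux wins 12–7.
Flux vs Bolt: Flux, 13–6.
Flux vs Drift: Flux wins 15–4.
Model U vs Bolt: Model U, 12–7.
Model U vs Drift: 15 to 4, Model U.
Bolt vs Drift: 18 to 1, Bolt.
Only Model V has no wins; Model V is the Condorcet loser.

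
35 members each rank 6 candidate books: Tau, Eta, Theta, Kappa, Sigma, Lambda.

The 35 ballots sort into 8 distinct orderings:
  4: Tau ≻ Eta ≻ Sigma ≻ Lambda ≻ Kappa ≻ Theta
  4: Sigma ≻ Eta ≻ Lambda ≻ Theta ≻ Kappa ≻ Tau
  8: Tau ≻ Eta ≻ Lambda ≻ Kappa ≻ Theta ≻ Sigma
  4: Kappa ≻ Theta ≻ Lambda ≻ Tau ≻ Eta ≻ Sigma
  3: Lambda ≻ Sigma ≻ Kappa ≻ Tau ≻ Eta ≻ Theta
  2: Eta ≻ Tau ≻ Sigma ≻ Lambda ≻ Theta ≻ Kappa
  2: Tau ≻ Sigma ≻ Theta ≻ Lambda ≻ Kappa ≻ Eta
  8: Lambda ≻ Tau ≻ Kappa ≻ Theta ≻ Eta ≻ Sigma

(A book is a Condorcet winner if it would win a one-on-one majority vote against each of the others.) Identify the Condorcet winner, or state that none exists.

Head-to-head results (35 members):
Tau vs Eta: Tau, 29–6.
Tau–Theta: Tau 27–8.
Tau vs Kappa: Tau wins 24–11.
Tau vs Sigma: Tau, 28–7.
Tau–Lambda: Lambda 19–16.
Eta–Theta: Eta 21–14.
Eta–Kappa: Eta 18–17.
Eta vs Sigma: Eta wins 26–9.
Eta vs Lambda: Eta, 18–17.
Theta–Kappa: Kappa 27–8.
Theta vs Sigma: Theta, 20–15.
Theta–Lambda: Lambda 29–6.
Kappa vs Sigma: Kappa wins 20–15.
Kappa vs Lambda: Lambda wins 31–4.
Sigma vs Lambda: Lambda wins 23–12.
No book is unbeaten: Tau loses to Lambda; Eta loses to Tau; Theta loses to Tau; Kappa loses to Tau; Sigma loses to Tau; Lambda loses to Eta. In particular Tau → Eta → Lambda → Tau is a majority cycle — no Condorcet winner exists.

none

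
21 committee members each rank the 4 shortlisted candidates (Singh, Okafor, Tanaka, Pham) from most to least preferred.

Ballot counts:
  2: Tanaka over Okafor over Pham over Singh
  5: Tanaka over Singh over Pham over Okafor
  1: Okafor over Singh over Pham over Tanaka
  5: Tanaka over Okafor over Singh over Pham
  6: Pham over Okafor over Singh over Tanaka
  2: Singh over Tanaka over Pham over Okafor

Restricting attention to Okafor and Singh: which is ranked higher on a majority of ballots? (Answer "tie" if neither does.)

Okafor

Ballots ranking Okafor above Singh: 2 + 1 + 5 + 6 = 14.
Ballots ranking Singh above Okafor: 21 − 14 = 7.
Okafor wins the head-to-head 14–7.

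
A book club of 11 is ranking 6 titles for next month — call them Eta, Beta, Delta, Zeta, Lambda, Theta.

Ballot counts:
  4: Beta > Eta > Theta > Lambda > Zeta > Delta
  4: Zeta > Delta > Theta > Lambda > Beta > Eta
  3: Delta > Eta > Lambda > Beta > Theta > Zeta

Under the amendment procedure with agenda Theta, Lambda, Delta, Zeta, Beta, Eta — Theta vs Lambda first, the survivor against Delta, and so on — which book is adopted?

Round 1: Theta vs Lambda — 8–3, Theta advances.
Round 2: Theta vs Delta — 4–7, Delta advances.
Round 3: Delta vs Zeta — 3–8, Zeta advances.
Round 4: Zeta vs Beta — 4–7, Beta advances.
Round 5: Beta vs Eta — 8–3, Beta advances.
Beta survives the agenda.

Beta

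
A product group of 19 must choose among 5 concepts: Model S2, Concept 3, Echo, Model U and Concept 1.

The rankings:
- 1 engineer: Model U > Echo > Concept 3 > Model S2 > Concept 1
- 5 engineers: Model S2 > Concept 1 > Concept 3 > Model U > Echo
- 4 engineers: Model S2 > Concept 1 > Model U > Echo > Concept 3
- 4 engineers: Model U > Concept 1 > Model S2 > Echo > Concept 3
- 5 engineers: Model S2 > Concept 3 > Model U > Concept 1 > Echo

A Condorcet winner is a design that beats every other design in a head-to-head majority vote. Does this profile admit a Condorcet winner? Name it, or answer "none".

Pairwise majorities:
Model S2 vs Concept 3: Model S2 preferred on 5+4+4+5 = 18 ballots; Model S2 wins 18–1.
Model S2 vs Echo: Model S2, 18–1.
Model S2 vs Model U: Model S2 preferred on 5+4+5 = 14 ballots; Model S2 wins 14–5.
Model S2–Concept 1: Model S2 15–4.
Concept 3 vs Echo: Concept 3 wins 10–9.
Concept 3–Model U: Concept 3 10–9.
Concept 3 vs Concept 1: 6 to 13, Concept 1.
Echo vs Model U: 0 to 19, Model U.
Echo vs Concept 1: Echo preferred on 1 ballot; Concept 1 wins 18–1.
Model U vs Concept 1: Model U, 10–9.
Model S2 defeats every rival head-to-head and is the Condorcet winner.

Model S2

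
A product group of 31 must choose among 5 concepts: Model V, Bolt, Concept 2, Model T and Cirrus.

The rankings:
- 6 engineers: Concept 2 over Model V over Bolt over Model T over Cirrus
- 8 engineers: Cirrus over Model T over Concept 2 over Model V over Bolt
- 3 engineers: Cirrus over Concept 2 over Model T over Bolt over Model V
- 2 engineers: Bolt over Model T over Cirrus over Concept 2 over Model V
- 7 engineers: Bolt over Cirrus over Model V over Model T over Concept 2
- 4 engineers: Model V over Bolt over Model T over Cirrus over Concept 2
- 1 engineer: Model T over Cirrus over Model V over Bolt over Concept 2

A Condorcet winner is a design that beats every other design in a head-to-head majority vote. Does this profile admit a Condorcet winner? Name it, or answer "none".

Check each pair by majority over 31 ballots:
Model V vs Bolt: Model V, 19–12.
Model V vs Concept 2: Concept 2 wins 19–12.
Model V–Model T: Model V 17–14.
Model V vs Cirrus: Cirrus, 21–10.
Bolt–Concept 2: Concept 2 17–14.
Bolt vs Model T: Bolt, 19–12.
Bolt–Cirrus: Bolt 19–12.
Concept 2–Model T: Model T 22–9.
Concept 2 vs Cirrus: Cirrus, 25–6.
Model T vs Cirrus: Cirrus, 18–13.
Every design loses at least once (Model V loses to Concept 2; Bolt loses to Model V; Concept 2 loses to Model T; Model T loses to Model V; Cirrus loses to Bolt). The majority relation contains the cycle Model V → Bolt → Cirrus → Model V, so there is no Condorcet winner.

none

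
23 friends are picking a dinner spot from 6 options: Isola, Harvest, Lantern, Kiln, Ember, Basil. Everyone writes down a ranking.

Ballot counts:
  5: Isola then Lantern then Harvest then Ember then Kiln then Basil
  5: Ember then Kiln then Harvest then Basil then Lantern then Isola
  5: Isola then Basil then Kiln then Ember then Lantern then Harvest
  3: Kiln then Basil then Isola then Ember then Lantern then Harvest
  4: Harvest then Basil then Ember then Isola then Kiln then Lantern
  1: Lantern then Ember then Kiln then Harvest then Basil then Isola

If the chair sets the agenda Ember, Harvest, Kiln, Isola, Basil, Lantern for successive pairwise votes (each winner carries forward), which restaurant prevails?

Basil

Round 1: Ember vs Harvest — 14–9, Ember advances.
Round 2: Ember vs Kiln — 15–8, Ember advances.
Round 3: Ember vs Isola — 10–13, Isola advances.
Round 4: Isola vs Basil — 10–13, Basil advances.
Round 5: Basil vs Lantern — 17–6, Basil advances.
Basil survives the agenda.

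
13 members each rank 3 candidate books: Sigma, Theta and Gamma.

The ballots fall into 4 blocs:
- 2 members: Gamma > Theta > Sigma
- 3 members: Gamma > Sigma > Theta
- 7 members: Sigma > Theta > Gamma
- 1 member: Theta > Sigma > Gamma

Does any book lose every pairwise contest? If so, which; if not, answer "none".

Gamma

Pairwise majorities:
Sigma vs Theta: Sigma is ranked higher on 3+7 = 10 ballots, Theta on 3. Sigma wins 10–3.
Sigma vs Gamma: Sigma wins 8–5.
Theta vs Gamma: Theta is ranked higher on 7+1 = 8 ballots, Gamma on 5. Theta wins 8–5.
Gamma is beaten in every head-to-head and is the Condorcet loser.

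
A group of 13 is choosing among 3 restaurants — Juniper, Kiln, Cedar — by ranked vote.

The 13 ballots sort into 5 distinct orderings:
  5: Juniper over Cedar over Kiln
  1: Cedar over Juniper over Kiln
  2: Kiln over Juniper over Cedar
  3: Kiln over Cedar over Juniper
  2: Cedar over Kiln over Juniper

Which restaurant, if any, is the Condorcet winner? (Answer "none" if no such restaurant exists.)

none

Head-to-head results (13 friends):
Juniper vs Kiln: Kiln wins 7–6.
Juniper–Cedar: Juniper 7–6.
Kiln–Cedar: Cedar 8–5.
No restaurant is unbeaten: Juniper loses to Kiln; Kiln loses to Cedar; Cedar loses to Juniper. In particular Juniper beats Cedar beats Kiln beats Juniper is a majority cycle — no Condorcet winner exists.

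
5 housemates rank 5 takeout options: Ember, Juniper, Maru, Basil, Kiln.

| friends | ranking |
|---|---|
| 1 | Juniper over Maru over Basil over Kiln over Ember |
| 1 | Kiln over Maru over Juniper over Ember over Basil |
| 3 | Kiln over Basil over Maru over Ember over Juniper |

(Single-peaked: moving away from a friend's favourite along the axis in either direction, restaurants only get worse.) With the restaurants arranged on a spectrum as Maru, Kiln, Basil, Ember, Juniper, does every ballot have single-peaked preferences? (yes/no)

Axis positions: Maru=1, Kiln=2, Basil=3, Ember=4, Juniper=5.
Cluster 1: ranking walks positions 5-1-3-2-4; Maru is ranked above Ember even though Ember lies between Maru and the peak Juniper on the axis — preferences dip and rise again. Not single-peaked.
Cluster 2: ranking walks positions 2-1-5-4-3; Juniper is ranked above Basil even though Basil lies between Juniper and the peak Kiln on the axis — preferences dip and rise again. Not single-peaked.
Cluster 3 (peak Kiln at position 2): ranking walks positions 2-3-1-4-5, expanding outward from the peak — single-peaked.
Cluster 1 violates single-peakedness, so the profile is not single-peaked on this axis.

no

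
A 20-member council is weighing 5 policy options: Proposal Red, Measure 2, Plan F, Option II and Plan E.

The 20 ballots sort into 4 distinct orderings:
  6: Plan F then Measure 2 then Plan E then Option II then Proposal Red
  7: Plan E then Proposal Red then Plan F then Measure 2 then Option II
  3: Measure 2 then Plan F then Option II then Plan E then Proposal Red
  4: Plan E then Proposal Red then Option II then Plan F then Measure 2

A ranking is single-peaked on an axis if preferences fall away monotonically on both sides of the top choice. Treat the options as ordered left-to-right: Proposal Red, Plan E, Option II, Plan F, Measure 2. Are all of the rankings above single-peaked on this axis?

no

Axis positions: Proposal Red=1, Plan E=2, Option II=3, Plan F=4, Measure 2=5.
Cluster 1: ranking walks positions 4-5-2-3-1; Plan E is ranked above Option II even though Option II lies between Plan E and the peak Plan F on the axis — preferences dip and rise again. Not single-peaked.
Cluster 2: ranking walks positions 2-1-4-5-3; Plan F is ranked above Option II even though Option II lies between Plan F and the peak Plan E on the axis — preferences dip and rise again. Not single-peaked.
Cluster 3 (peak Measure 2 at position 5): ranking walks positions 5-4-3-2-1, expanding outward from the peak — single-peaked.
Cluster 4 (peak Plan E at position 2): ranking walks positions 2-1-3-4-5, expanding outward from the peak — single-peaked.
Cluster 1 violates single-peakedness, so the profile is not single-peaked on this axis.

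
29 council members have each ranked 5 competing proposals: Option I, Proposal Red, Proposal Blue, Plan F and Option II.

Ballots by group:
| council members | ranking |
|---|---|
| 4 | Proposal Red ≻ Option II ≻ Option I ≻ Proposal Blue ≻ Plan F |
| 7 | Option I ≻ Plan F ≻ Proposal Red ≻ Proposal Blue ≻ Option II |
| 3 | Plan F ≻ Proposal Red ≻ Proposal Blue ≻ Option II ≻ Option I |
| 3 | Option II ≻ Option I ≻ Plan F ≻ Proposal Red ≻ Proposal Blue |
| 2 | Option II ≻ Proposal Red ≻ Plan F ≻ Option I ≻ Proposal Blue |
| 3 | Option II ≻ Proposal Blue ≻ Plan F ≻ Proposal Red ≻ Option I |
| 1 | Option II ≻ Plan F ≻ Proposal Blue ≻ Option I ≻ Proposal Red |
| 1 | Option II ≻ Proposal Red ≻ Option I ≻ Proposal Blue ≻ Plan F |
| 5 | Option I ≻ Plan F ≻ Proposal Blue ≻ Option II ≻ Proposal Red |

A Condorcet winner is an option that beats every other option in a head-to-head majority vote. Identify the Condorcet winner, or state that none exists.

none

Check each pair by majority over 29 ballots:
Option I vs Proposal Red: 7+3+1+5 = 16 for Option I, 13 for Proposal Red — Option I by 16–13.
Option I vs Proposal Blue: Option I is ranked higher on 4+7+3+2+1+5 = 22 ballots, Proposal Blue on 7. Option I wins 22–7.
Option I vs Plan F: 20 to 9, Option I.
Option I vs Option II: 7+5 = 12 for Option I, 17 for Option II — Option II by 17–12.
Proposal Red vs Proposal Blue: Proposal Red preferred on 4+7+3+3+2+1 = 20 ballots; Proposal Red wins 20–9.
Proposal Red vs Plan F: Proposal Red is ranked higher on 4+2+1 = 7 ballots, Plan F on 22. Plan F wins 22–7.
Proposal Red vs Option II: 14 to 15, Option II.
Proposal Blue vs Plan F: 8 to 21, Plan F.
Proposal Blue vs Option II: Proposal Blue preferred on 7+3+5 = 15 ballots; Proposal Blue wins 15–14.
Plan F vs Option II: Plan F is ranked higher on 7+3+5 = 15 ballots, Option II on 14. Plan F wins 15–14.
Each option drops at least one matchup (Option I loses to Option II; Proposal Red loses to Option I; Proposal Blue loses to Option I; Plan F loses to Option I; Option II loses to Proposal Blue); the cycle Option I → Proposal Blue → Option II → Option I rules out a Condorcet winner.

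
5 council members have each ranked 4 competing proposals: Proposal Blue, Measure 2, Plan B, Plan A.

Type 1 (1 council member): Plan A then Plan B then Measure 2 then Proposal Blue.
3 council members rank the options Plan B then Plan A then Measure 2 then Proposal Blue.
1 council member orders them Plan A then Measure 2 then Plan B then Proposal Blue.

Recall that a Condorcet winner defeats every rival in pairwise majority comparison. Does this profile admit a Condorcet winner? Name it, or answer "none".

Pairwise majorities:
Proposal Blue vs Measure 2: Measure 2, 5–0.
Proposal Blue vs Plan B: Plan B wins 5–0.
Proposal Blue–Plan A: Plan A 5–0.
Measure 2–Plan B: Plan B 4–1.
Measure 2 vs Plan A: Plan A wins 5–0.
Plan B vs Plan A: Plan B, 3–2.
Plan B beats each of Proposal Blue, Measure 2, Plan A — Plan B is the Condorcet winner.

Plan B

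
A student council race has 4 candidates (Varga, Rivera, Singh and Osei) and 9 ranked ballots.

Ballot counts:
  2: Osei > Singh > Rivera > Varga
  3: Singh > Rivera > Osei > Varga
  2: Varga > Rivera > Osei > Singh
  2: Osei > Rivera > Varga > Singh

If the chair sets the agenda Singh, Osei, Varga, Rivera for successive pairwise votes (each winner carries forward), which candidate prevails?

Rivera

Round 1: Singh vs Osei — 3–6, Osei advances.
Round 2: Osei vs Varga — 7–2, Osei advances.
Round 3: Osei vs Rivera — 4–5, Rivera advances.
The agenda winner is Rivera.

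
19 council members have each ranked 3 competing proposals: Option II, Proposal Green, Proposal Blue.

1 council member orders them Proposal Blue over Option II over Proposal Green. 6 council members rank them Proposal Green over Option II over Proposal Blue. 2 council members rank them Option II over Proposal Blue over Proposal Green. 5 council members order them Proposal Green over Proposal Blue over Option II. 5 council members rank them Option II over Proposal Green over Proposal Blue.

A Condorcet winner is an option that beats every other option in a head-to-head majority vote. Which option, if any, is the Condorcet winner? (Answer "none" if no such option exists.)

Pairwise majorities:
Option II vs Proposal Green: Option II is ranked higher on 1+2+5 = 8 ballots, Proposal Green on 11. Proposal Green wins 11–8.
Option II vs Proposal Blue: 13 to 6, Option II.
Proposal Green vs Proposal Blue: 16 to 3, Proposal Green.
Proposal Green defeats every rival head-to-head and is the Condorcet winner.

Proposal Green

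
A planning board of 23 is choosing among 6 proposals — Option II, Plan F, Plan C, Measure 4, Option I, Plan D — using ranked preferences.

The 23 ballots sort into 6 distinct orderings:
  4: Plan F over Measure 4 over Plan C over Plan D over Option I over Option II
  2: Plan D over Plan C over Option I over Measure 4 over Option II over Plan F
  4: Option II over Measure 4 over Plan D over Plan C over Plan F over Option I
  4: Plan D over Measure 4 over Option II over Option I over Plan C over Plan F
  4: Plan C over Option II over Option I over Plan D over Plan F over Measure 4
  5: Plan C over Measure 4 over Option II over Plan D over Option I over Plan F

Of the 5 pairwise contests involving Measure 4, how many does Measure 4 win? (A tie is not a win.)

Measure 4 against each rival (23 council members):
Measure 4 vs Option II: Measure 4 preferred on 4+2+4+5 = 15 ballots; Measure 4 wins 15–8.
Measure 4 vs Plan F: 2+4+4+5 = 15 for Measure 4, 8 for Plan F — Measure 4 by 15–8.
Measure 4 vs Plan C: Measure 4 wins 12–11.
Measure 4 vs Option I: 4+4+4+5 = 17 for Measure 4, 6 for Option I — Measure 4 by 17–6.
Measure 4 vs Plan D: Measure 4 is ranked higher on 4+4+5 = 13 ballots, Plan D on 10. Measure 4 wins 13–10.
Measure 4 beats Option II, Plan F, Plan C, Option I, Plan D — 5 pairwise wins.

5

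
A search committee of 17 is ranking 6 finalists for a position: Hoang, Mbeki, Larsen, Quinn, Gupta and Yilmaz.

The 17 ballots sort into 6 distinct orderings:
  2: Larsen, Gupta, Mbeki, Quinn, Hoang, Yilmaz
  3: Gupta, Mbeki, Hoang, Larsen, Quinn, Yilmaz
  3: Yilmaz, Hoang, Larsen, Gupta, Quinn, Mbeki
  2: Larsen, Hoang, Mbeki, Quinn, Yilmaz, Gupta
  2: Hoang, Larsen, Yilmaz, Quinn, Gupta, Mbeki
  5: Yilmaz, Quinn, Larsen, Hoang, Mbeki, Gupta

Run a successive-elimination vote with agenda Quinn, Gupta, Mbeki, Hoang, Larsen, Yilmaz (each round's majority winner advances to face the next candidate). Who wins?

Larsen

Round 1: Quinn vs Gupta — 9–8, Quinn advances.
Round 2: Quinn vs Mbeki — 10–7, Quinn advances.
Round 3: Quinn vs Hoang — 7–10, Hoang advances.
Round 4: Hoang vs Larsen — 8–9, Larsen advances.
Round 5: Larsen vs Yilmaz — 9–8, Larsen advances.
Larsen survives the agenda.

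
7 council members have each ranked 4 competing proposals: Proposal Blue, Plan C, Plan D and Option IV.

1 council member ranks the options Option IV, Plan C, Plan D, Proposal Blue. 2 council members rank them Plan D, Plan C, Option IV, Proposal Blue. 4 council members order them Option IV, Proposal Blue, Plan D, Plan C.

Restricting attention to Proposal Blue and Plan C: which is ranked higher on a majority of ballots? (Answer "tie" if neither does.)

Proposal Blue

Ballots ranking Proposal Blue above Plan C: 4.
Ballots ranking Plan C above Proposal Blue: 7 − 4 = 3.
Proposal Blue wins the head-to-head 4–3.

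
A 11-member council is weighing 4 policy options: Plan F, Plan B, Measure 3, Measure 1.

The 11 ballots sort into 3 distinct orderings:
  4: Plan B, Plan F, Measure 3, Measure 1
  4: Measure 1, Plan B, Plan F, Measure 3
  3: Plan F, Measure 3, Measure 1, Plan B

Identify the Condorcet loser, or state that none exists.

none

Head-to-head results (11 council members):
Plan F vs Plan B: 3 for Plan F, 8 for Plan B — Plan B by 8–3.
Plan F vs Measure 3: Plan F is ranked higher on 4+4+3 = 11 ballots, Measure 3 on 0. Plan F wins 11–0.
Plan F–Measure 1: Plan F 7–4.
Plan B vs Measure 3: 4+4 = 8 for Plan B, 3 for Measure 3 — Plan B by 8–3.
Plan B vs Measure 1: Measure 1 wins 7–4.
Measure 3 vs Measure 1: Measure 3, 7–4.
No option is winless: Plan F beats Measure 3; Plan B beats Plan F; Measure 3 beats Measure 1; Measure 1 beats Plan B. There is no Condorcet loser.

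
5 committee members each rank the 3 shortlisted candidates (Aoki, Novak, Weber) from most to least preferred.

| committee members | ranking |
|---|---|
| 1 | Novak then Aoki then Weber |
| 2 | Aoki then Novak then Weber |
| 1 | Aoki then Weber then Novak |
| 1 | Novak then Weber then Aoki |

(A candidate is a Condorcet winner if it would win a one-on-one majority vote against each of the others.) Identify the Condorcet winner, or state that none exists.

Check each pair by majority over 5 ballots:
Aoki vs Novak: Aoki is ranked higher on 2+1 = 3 ballots, Novak on 2. Aoki wins 3–2.
Aoki vs Weber: Aoki preferred on 1+2+1 = 4 ballots; Aoki wins 4–1.
Novak vs Weber: 4 to 1, Novak.
Aoki beats each of Novak, Weber — Aoki is the Condorcet winner.

Aoki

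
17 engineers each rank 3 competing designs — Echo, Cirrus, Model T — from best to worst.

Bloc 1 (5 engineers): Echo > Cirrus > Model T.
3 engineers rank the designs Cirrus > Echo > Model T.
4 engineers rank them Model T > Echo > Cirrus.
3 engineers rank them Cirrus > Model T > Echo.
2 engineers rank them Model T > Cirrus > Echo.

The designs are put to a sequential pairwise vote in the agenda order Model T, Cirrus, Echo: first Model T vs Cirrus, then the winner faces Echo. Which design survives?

Echo

Round 1: Model T vs Cirrus — 6–11, Cirrus advances.
Round 2: Cirrus vs Echo — 8–9, Echo advances.
The agenda winner is Echo.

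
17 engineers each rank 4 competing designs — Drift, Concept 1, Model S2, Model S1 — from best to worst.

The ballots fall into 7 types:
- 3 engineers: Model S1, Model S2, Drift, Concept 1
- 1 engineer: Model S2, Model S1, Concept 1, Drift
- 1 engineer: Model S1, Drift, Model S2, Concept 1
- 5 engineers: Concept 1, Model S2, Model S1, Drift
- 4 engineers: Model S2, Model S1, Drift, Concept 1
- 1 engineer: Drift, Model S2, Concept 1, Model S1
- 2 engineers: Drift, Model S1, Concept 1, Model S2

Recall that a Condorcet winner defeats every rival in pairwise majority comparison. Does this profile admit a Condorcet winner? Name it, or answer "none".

Model S2

Check each pair by majority over 17 ballots:
Drift vs Concept 1: Drift, 11–6.
Drift–Model S2: Model S2 13–4.
Drift vs Model S1: Model S1, 14–3.
Concept 1–Model S2: Model S2 10–7.
Concept 1 vs Model S1: Model S1 wins 11–6.
Model S2 vs Model S1: Model S2 wins 11–6.
Model S2 beats each of Drift, Concept 1, Model S1 — Model S2 is the Condorcet winner.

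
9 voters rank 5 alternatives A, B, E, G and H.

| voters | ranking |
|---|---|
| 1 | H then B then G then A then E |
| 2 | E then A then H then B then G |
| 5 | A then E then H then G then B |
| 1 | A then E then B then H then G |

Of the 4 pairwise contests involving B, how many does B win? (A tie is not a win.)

0

B against each rival (9 voters):
B vs A: A wins 8–1.
B vs E: E wins 8–1.
B vs G: B preferred on 1+2+1 = 4 ballots; G wins 5–4.
B vs H: H wins 8–1.
B beats no one; loses to A, E, G, H — 0 pairwise wins.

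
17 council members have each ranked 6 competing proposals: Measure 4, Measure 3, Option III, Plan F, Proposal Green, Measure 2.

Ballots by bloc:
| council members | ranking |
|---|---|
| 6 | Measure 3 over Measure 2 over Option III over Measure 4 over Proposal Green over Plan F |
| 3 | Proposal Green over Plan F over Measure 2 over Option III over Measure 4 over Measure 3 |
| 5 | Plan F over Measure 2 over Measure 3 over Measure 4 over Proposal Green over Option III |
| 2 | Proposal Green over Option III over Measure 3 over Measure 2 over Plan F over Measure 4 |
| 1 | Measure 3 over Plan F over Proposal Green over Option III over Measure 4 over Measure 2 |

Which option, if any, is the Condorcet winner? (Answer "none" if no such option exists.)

Check each pair by majority over 17 ballots:
Measure 4 vs Measure 3: Measure 3 wins 14–3.
Measure 4 vs Option III: Option III, 12–5.
Measure 4–Plan F: Plan F 11–6.
Measure 4 vs Proposal Green: Measure 4, 11–6.
Measure 4–Measure 2: Measure 2 16–1.
Measure 3 vs Option III: Measure 3 wins 12–5.
Measure 3 vs Plan F: Measure 3, 9–8.
Measure 3 vs Proposal Green: Measure 3, 12–5.
Measure 3 vs Measure 2: Measure 3 wins 9–8.
Option III vs Plan F: Plan F wins 9–8.
Option III vs Proposal Green: Proposal Green wins 11–6.
Option III vs Measure 2: Measure 2, 14–3.
Plan F vs Proposal Green: Proposal Green wins 11–6.
Plan F–Measure 2: Plan F 9–8.
Proposal Green–Measure 2: Measure 2 11–6.
Measure 3 defeats every rival head-to-head and is the Condorcet winner.

Measure 3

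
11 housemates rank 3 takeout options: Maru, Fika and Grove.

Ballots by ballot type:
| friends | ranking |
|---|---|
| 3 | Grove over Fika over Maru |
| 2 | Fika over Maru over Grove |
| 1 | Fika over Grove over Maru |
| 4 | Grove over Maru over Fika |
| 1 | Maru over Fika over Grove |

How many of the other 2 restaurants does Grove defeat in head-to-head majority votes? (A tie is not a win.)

Grove against each rival (11 friends):
Grove vs Maru: Grove wins 8–3.
Grove–Fika: Grove 7–4.
Grove beats Maru, Fika — 2 pairwise wins.

2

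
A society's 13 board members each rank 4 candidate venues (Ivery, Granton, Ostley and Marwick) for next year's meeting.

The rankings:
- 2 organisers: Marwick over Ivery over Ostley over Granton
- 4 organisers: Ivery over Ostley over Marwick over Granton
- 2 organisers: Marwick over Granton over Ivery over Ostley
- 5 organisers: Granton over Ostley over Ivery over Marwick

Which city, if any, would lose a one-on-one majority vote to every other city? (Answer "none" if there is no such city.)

none

Pairwise majorities:
Ivery vs Granton: Ivery is ranked higher on 2+4 = 6 ballots, Granton on 7. Granton wins 7–6.
Ivery vs Ostley: 2+4+2 = 8 for Ivery, 5 for Ostley — Ivery by 8–5.
Ivery vs Marwick: Ivery, 9–4.
Granton vs Ostley: Granton wins 7–6.
Granton vs Marwick: Granton preferred on 5 ballots; Marwick wins 8–5.
Ostley vs Marwick: Ostley wins 9–4.
Each city has at least one pairwise win (Ivery beats Ostley; Granton beats Ivery; Ostley beats Marwick; Marwick beats Granton) — no Condorcet loser.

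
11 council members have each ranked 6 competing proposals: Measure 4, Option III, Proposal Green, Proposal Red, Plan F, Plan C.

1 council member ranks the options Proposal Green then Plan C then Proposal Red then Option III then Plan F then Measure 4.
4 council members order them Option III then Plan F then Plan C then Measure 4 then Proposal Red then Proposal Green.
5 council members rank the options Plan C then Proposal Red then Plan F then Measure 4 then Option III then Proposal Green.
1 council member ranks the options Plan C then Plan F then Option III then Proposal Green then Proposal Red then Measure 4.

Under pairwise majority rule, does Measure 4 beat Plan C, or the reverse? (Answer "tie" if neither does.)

Plan C

No ballot ranks Measure 4 above Plan C: 0.
Ballots ranking Plan C above Measure 4: 11 − 0 = 11.
Plan C wins the head-to-head 11–0.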